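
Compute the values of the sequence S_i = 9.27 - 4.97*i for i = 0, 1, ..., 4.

This is an arithmetic sequence.
i=0: S_0 = 9.27 + -4.97*0 = 9.27
i=1: S_1 = 9.27 + -4.97*1 = 4.3
i=2: S_2 = 9.27 + -4.97*2 = -0.67
i=3: S_3 = 9.27 + -4.97*3 = -5.64
i=4: S_4 = 9.27 + -4.97*4 = -10.61
The first 5 terms are: [9.27, 4.3, -0.67, -5.64, -10.61]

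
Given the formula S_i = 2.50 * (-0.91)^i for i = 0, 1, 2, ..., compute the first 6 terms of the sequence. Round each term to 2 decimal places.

This is a geometric sequence.
i=0: S_0 = 2.5 * (-0.91)^0 = 2.5
i=1: S_1 = 2.5 * (-0.91)^1 ≈ -2.28
i=2: S_2 = 2.5 * (-0.91)^2 ≈ 2.07
i=3: S_3 = 2.5 * (-0.91)^3 ≈ -1.88
i=4: S_4 = 2.5 * (-0.91)^4 ≈ 1.71
i=5: S_5 = 2.5 * (-0.91)^5 ≈ -1.56
The first 6 terms are: [2.5, -2.28, 2.07, -1.88, 1.71, -1.56]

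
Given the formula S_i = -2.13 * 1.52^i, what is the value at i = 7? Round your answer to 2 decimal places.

S_7 = -2.13 * 1.52^7 ≈ -2.13 * 18.7458 ≈ -39.93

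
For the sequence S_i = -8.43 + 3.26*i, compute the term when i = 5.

S_5 = -8.43 + 3.26*5 = -8.43 + 16.3 = 7.87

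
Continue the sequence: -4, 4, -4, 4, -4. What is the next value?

Ratios: 4 / -4 = -1.0
This is a geometric sequence with common ratio r = -1.
Next term = -4 * -1 = 4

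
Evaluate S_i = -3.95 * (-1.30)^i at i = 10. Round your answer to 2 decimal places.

S_10 = -3.95 * (-1.3)^10 ≈ -3.95 * 13.7858 ≈ -54.45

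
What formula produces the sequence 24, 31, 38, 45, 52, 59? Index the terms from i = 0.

Check differences: 31 - 24 = 7
38 - 31 = 7
Common difference d = 7.
First term a = 24.
Formula: S_i = 24 + 7*i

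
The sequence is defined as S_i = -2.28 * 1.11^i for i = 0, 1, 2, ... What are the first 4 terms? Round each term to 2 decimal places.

This is a geometric sequence.
i=0: S_0 = -2.28 * 1.11^0 = -2.28
i=1: S_1 = -2.28 * 1.11^1 ≈ -2.53
i=2: S_2 = -2.28 * 1.11^2 ≈ -2.81
i=3: S_3 = -2.28 * 1.11^3 ≈ -3.12
The first 4 terms are: [-2.28, -2.53, -2.81, -3.12]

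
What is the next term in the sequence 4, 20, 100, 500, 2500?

Ratios: 20 / 4 = 5.0
This is a geometric sequence with common ratio r = 5.
Next term = 2500 * 5 = 12500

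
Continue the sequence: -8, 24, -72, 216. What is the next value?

Ratios: 24 / -8 = -3.0
This is a geometric sequence with common ratio r = -3.
Next term = 216 * -3 = -648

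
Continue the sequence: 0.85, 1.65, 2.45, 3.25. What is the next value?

Differences: 1.65 - 0.85 = 0.8
This is an arithmetic sequence with common difference d = 0.8.
Next term = 3.25 + 0.8 = 4.05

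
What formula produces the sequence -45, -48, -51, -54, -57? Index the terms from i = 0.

Check differences: -48 - -45 = -3
-51 - -48 = -3
Common difference d = -3.
First term a = -45.
Formula: S_i = -45 - 3*i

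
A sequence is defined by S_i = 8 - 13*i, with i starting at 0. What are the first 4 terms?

This is an arithmetic sequence.
i=0: S_0 = 8 + -13*0 = 8
i=1: S_1 = 8 + -13*1 = -5
i=2: S_2 = 8 + -13*2 = -18
i=3: S_3 = 8 + -13*3 = -31
The first 4 terms are: [8, -5, -18, -31]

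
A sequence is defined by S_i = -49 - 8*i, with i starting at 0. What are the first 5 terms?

This is an arithmetic sequence.
i=0: S_0 = -49 + -8*0 = -49
i=1: S_1 = -49 + -8*1 = -57
i=2: S_2 = -49 + -8*2 = -65
i=3: S_3 = -49 + -8*3 = -73
i=4: S_4 = -49 + -8*4 = -81
The first 5 terms are: [-49, -57, -65, -73, -81]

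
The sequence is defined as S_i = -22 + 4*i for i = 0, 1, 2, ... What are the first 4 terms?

This is an arithmetic sequence.
i=0: S_0 = -22 + 4*0 = -22
i=1: S_1 = -22 + 4*1 = -18
i=2: S_2 = -22 + 4*2 = -14
i=3: S_3 = -22 + 4*3 = -10
The first 4 terms are: [-22, -18, -14, -10]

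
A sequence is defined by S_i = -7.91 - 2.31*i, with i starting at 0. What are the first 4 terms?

This is an arithmetic sequence.
i=0: S_0 = -7.91 + -2.31*0 = -7.91
i=1: S_1 = -7.91 + -2.31*1 = -10.22
i=2: S_2 = -7.91 + -2.31*2 = -12.53
i=3: S_3 = -7.91 + -2.31*3 = -14.84
The first 4 terms are: [-7.91, -10.22, -12.53, -14.84]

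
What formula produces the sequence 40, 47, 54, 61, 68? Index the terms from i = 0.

Check differences: 47 - 40 = 7
54 - 47 = 7
Common difference d = 7.
First term a = 40.
Formula: S_i = 40 + 7*i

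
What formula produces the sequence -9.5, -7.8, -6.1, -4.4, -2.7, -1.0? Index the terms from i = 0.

Check differences: -7.8 - -9.5 = 1.7
-6.1 - -7.8 = 1.7
Common difference d = 1.7.
First term a = -9.5.
Formula: S_i = -9.50 + 1.70*i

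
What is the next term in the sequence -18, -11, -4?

Differences: -11 - -18 = 7
This is an arithmetic sequence with common difference d = 7.
Next term = -4 + 7 = 3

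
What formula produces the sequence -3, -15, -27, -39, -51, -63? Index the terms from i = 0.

Check differences: -15 - -3 = -12
-27 - -15 = -12
Common difference d = -12.
First term a = -3.
Formula: S_i = -3 - 12*i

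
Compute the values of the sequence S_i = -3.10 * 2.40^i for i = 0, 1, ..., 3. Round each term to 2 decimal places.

This is a geometric sequence.
i=0: S_0 = -3.1 * 2.4^0 = -3.1
i=1: S_1 = -3.1 * 2.4^1 = -7.44
i=2: S_2 = -3.1 * 2.4^2 ≈ -17.86
i=3: S_3 = -3.1 * 2.4^3 ≈ -42.85
The first 4 terms are: [-3.1, -7.44, -17.86, -42.85]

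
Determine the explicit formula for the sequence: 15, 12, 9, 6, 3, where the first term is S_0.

Check differences: 12 - 15 = -3
9 - 12 = -3
Common difference d = -3.
First term a = 15.
Formula: S_i = 15 - 3*i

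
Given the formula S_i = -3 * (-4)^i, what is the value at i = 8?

S_8 = -3 * (-4)^8 = -3 * 65536 = -196608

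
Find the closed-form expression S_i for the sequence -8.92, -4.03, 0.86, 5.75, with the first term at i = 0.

Check differences: -4.03 - -8.92 = 4.89
0.86 - -4.03 = 4.89
Common difference d = 4.89.
First term a = -8.92.
Formula: S_i = -8.92 + 4.89*i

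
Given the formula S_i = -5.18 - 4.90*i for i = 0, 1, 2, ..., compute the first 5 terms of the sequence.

This is an arithmetic sequence.
i=0: S_0 = -5.18 + -4.9*0 = -5.18
i=1: S_1 = -5.18 + -4.9*1 = -10.08
i=2: S_2 = -5.18 + -4.9*2 = -14.98
i=3: S_3 = -5.18 + -4.9*3 = -19.88
i=4: S_4 = -5.18 + -4.9*4 = -24.78
The first 5 terms are: [-5.18, -10.08, -14.98, -19.88, -24.78]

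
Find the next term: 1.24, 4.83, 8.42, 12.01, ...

Differences: 4.83 - 1.24 = 3.59
This is an arithmetic sequence with common difference d = 3.59.
Next term = 12.01 + 3.59 = 15.6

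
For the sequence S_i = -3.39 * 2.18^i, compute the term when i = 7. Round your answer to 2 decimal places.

S_7 = -3.39 * 2.18^7 ≈ -3.39 * 233.989 ≈ -793.22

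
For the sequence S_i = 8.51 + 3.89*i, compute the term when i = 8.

S_8 = 8.51 + 3.89*8 = 8.51 + 31.12 = 39.63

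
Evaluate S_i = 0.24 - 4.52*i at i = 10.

S_10 = 0.24 + -4.52*10 = 0.24 + -45.2 = -44.96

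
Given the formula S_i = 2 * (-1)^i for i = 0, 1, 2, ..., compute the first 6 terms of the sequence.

This is a geometric sequence.
i=0: S_0 = 2 * (-1)^0 = 2
i=1: S_1 = 2 * (-1)^1 = -2
i=2: S_2 = 2 * (-1)^2 = 2
i=3: S_3 = 2 * (-1)^3 = -2
i=4: S_4 = 2 * (-1)^4 = 2
i=5: S_5 = 2 * (-1)^5 = -2
The first 6 terms are: [2, -2, 2, -2, 2, -2]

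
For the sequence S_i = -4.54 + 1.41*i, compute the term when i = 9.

S_9 = -4.54 + 1.41*9 = -4.54 + 12.69 = 8.15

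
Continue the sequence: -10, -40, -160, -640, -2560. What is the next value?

Ratios: -40 / -10 = 4.0
This is a geometric sequence with common ratio r = 4.
Next term = -2560 * 4 = -10240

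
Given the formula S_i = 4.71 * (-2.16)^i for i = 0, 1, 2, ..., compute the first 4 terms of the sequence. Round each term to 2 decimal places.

This is a geometric sequence.
i=0: S_0 = 4.71 * (-2.16)^0 = 4.71
i=1: S_1 = 4.71 * (-2.16)^1 ≈ -10.17
i=2: S_2 = 4.71 * (-2.16)^2 ≈ 21.97
i=3: S_3 = 4.71 * (-2.16)^3 ≈ -47.47
The first 4 terms are: [4.71, -10.17, 21.97, -47.47]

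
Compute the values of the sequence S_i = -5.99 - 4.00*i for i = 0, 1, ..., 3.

This is an arithmetic sequence.
i=0: S_0 = -5.99 + -4.0*0 = -5.99
i=1: S_1 = -5.99 + -4.0*1 = -9.99
i=2: S_2 = -5.99 + -4.0*2 = -13.99
i=3: S_3 = -5.99 + -4.0*3 = -17.99
The first 4 terms are: [-5.99, -9.99, -13.99, -17.99]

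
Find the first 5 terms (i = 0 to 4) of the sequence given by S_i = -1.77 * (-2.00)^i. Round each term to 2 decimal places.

This is a geometric sequence.
i=0: S_0 = -1.77 * (-2.0)^0 = -1.77
i=1: S_1 = -1.77 * (-2.0)^1 = 3.54
i=2: S_2 = -1.77 * (-2.0)^2 = -7.08
i=3: S_3 = -1.77 * (-2.0)^3 = 14.16
i=4: S_4 = -1.77 * (-2.0)^4 = -28.32
The first 5 terms are: [-1.77, 3.54, -7.08, 14.16, -28.32]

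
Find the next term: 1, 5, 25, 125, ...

Ratios: 5 / 1 = 5.0
This is a geometric sequence with common ratio r = 5.
Next term = 125 * 5 = 625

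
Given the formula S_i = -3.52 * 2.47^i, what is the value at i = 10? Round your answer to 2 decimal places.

S_10 = -3.52 * 2.47^10 ≈ -3.52 * 8452.1955 ≈ -29751.73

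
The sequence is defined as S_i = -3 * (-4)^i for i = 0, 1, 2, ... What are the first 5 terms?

This is a geometric sequence.
i=0: S_0 = -3 * (-4)^0 = -3
i=1: S_1 = -3 * (-4)^1 = 12
i=2: S_2 = -3 * (-4)^2 = -48
i=3: S_3 = -3 * (-4)^3 = 192
i=4: S_4 = -3 * (-4)^4 = -768
The first 5 terms are: [-3, 12, -48, 192, -768]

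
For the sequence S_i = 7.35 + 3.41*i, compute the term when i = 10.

S_10 = 7.35 + 3.41*10 = 7.35 + 34.1 = 41.45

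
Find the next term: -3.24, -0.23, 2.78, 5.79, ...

Differences: -0.23 - -3.24 = 3.01
This is an arithmetic sequence with common difference d = 3.01.
Next term = 5.79 + 3.01 = 8.8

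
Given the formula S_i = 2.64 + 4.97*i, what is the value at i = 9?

S_9 = 2.64 + 4.97*9 = 2.64 + 44.73 = 47.37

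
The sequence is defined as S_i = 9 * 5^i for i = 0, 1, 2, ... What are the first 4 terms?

This is a geometric sequence.
i=0: S_0 = 9 * 5^0 = 9
i=1: S_1 = 9 * 5^1 = 45
i=2: S_2 = 9 * 5^2 = 225
i=3: S_3 = 9 * 5^3 = 1125
The first 4 terms are: [9, 45, 225, 1125]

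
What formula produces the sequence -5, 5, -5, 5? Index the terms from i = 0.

Check ratios: 5 / -5 = -1.0
Common ratio r = -1.
First term a = -5.
Formula: S_i = -5 * (-1)^i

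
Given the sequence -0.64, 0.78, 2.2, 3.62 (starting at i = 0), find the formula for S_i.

Check differences: 0.78 - -0.64 = 1.42
2.2 - 0.78 = 1.42
Common difference d = 1.42.
First term a = -0.64.
Formula: S_i = -0.64 + 1.42*i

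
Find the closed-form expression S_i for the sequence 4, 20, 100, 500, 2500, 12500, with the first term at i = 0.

Check ratios: 20 / 4 = 5.0
Common ratio r = 5.
First term a = 4.
Formula: S_i = 4 * 5^i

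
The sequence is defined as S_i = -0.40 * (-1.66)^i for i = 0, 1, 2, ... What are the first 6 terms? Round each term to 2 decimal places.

This is a geometric sequence.
i=0: S_0 = -0.4 * (-1.66)^0 = -0.4
i=1: S_1 = -0.4 * (-1.66)^1 ≈ 0.66
i=2: S_2 = -0.4 * (-1.66)^2 ≈ -1.1
i=3: S_3 = -0.4 * (-1.66)^3 ≈ 1.83
i=4: S_4 = -0.4 * (-1.66)^4 ≈ -3.04
i=5: S_5 = -0.4 * (-1.66)^5 ≈ 5.04
The first 6 terms are: [-0.4, 0.66, -1.1, 1.83, -3.04, 5.04]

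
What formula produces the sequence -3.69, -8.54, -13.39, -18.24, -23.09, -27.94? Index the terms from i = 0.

Check differences: -8.54 - -3.69 = -4.85
-13.39 - -8.54 = -4.85
Common difference d = -4.85.
First term a = -3.69.
Formula: S_i = -3.69 - 4.85*i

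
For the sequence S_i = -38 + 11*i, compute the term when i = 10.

S_10 = -38 + 11*10 = -38 + 110 = 72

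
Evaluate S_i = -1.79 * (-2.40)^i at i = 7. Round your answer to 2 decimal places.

S_7 = -1.79 * (-2.4)^7 ≈ -1.79 * -458.6471 ≈ 820.98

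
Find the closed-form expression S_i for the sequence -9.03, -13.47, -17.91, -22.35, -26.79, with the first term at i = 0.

Check differences: -13.47 - -9.03 = -4.44
-17.91 - -13.47 = -4.44
Common difference d = -4.44.
First term a = -9.03.
Formula: S_i = -9.03 - 4.44*i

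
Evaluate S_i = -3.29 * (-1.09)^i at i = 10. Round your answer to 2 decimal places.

S_10 = -3.29 * (-1.09)^10 ≈ -3.29 * 2.3674 ≈ -7.79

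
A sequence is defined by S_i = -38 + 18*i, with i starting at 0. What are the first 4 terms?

This is an arithmetic sequence.
i=0: S_0 = -38 + 18*0 = -38
i=1: S_1 = -38 + 18*1 = -20
i=2: S_2 = -38 + 18*2 = -2
i=3: S_3 = -38 + 18*3 = 16
The first 4 terms are: [-38, -20, -2, 16]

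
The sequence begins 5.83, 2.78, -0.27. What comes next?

Differences: 2.78 - 5.83 = -3.05
This is an arithmetic sequence with common difference d = -3.05.
Next term = -0.27 + -3.05 = -3.32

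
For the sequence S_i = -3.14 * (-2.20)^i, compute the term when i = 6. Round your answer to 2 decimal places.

S_6 = -3.14 * (-2.2)^6 ≈ -3.14 * 113.3799 ≈ -356.01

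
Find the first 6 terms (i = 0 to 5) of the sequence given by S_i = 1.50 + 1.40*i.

This is an arithmetic sequence.
i=0: S_0 = 1.5 + 1.4*0 = 1.5
i=1: S_1 = 1.5 + 1.4*1 = 2.9
i=2: S_2 = 1.5 + 1.4*2 = 4.3
i=3: S_3 = 1.5 + 1.4*3 = 5.7
i=4: S_4 = 1.5 + 1.4*4 = 7.1
i=5: S_5 = 1.5 + 1.4*5 = 8.5
The first 6 terms are: [1.5, 2.9, 4.3, 5.7, 7.1, 8.5]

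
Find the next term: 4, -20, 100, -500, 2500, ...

Ratios: -20 / 4 = -5.0
This is a geometric sequence with common ratio r = -5.
Next term = 2500 * -5 = -12500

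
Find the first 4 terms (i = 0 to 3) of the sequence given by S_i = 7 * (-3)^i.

This is a geometric sequence.
i=0: S_0 = 7 * (-3)^0 = 7
i=1: S_1 = 7 * (-3)^1 = -21
i=2: S_2 = 7 * (-3)^2 = 63
i=3: S_3 = 7 * (-3)^3 = -189
The first 4 terms are: [7, -21, 63, -189]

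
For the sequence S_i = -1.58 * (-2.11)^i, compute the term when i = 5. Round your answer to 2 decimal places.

S_5 = -1.58 * (-2.11)^5 ≈ -1.58 * -41.8227 ≈ 66.08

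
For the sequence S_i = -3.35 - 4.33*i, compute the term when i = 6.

S_6 = -3.35 + -4.33*6 = -3.35 + -25.98 = -29.33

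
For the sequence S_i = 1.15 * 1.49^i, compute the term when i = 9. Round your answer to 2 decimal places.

S_9 = 1.15 * 1.49^9 ≈ 1.15 * 36.1973 ≈ 41.63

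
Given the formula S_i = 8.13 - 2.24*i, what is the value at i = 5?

S_5 = 8.13 + -2.24*5 = 8.13 + -11.2 = -3.07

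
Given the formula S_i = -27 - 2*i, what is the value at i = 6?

S_6 = -27 + -2*6 = -27 + -12 = -39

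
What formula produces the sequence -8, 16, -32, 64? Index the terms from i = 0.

Check ratios: 16 / -8 = -2.0
Common ratio r = -2.
First term a = -8.
Formula: S_i = -8 * (-2)^i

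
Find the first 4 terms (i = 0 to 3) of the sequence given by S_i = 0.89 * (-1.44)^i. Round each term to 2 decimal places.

This is a geometric sequence.
i=0: S_0 = 0.89 * (-1.44)^0 = 0.89
i=1: S_1 = 0.89 * (-1.44)^1 ≈ -1.28
i=2: S_2 = 0.89 * (-1.44)^2 ≈ 1.85
i=3: S_3 = 0.89 * (-1.44)^3 ≈ -2.66
The first 4 terms are: [0.89, -1.28, 1.85, -2.66]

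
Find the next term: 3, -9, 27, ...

Ratios: -9 / 3 = -3.0
This is a geometric sequence with common ratio r = -3.
Next term = 27 * -3 = -81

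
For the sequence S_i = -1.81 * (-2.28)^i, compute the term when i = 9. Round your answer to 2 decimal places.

S_9 = -1.81 * (-2.28)^9 ≈ -1.81 * -1664.9976 ≈ 3013.65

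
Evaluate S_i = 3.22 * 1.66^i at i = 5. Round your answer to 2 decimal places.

S_5 = 3.22 * 1.66^5 ≈ 3.22 * 12.6049 ≈ 40.59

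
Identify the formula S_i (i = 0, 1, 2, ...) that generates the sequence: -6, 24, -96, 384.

Check ratios: 24 / -6 = -4.0
Common ratio r = -4.
First term a = -6.
Formula: S_i = -6 * (-4)^i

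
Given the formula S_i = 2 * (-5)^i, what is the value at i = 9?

S_9 = 2 * (-5)^9 = 2 * -1953125 = -3906250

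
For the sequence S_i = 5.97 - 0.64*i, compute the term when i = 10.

S_10 = 5.97 + -0.64*10 = 5.97 + -6.4 = -0.43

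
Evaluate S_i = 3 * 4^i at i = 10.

S_10 = 3 * 4^10 = 3 * 1048576 = 3145728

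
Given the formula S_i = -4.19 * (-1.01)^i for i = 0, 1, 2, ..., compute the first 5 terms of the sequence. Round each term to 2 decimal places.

This is a geometric sequence.
i=0: S_0 = -4.19 * (-1.01)^0 = -4.19
i=1: S_1 = -4.19 * (-1.01)^1 ≈ 4.23
i=2: S_2 = -4.19 * (-1.01)^2 ≈ -4.27
i=3: S_3 = -4.19 * (-1.01)^3 ≈ 4.32
i=4: S_4 = -4.19 * (-1.01)^4 ≈ -4.36
The first 5 terms are: [-4.19, 4.23, -4.27, 4.32, -4.36]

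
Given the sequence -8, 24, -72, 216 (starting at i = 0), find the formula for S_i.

Check ratios: 24 / -8 = -3.0
Common ratio r = -3.
First term a = -8.
Formula: S_i = -8 * (-3)^i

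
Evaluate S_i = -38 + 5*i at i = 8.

S_8 = -38 + 5*8 = -38 + 40 = 2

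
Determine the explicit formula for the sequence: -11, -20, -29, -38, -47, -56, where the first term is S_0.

Check differences: -20 - -11 = -9
-29 - -20 = -9
Common difference d = -9.
First term a = -11.
Formula: S_i = -11 - 9*i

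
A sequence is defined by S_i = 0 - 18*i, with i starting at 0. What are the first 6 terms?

This is an arithmetic sequence.
i=0: S_0 = 0 + -18*0 = 0
i=1: S_1 = 0 + -18*1 = -18
i=2: S_2 = 0 + -18*2 = -36
i=3: S_3 = 0 + -18*3 = -54
i=4: S_4 = 0 + -18*4 = -72
i=5: S_5 = 0 + -18*5 = -90
The first 6 terms are: [0, -18, -36, -54, -72, -90]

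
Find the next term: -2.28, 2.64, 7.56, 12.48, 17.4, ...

Differences: 2.64 - -2.28 = 4.92
This is an arithmetic sequence with common difference d = 4.92.
Next term = 17.4 + 4.92 = 22.32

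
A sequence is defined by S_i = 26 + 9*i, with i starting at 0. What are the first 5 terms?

This is an arithmetic sequence.
i=0: S_0 = 26 + 9*0 = 26
i=1: S_1 = 26 + 9*1 = 35
i=2: S_2 = 26 + 9*2 = 44
i=3: S_3 = 26 + 9*3 = 53
i=4: S_4 = 26 + 9*4 = 62
The first 5 terms are: [26, 35, 44, 53, 62]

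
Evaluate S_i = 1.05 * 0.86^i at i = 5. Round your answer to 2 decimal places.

S_5 = 1.05 * 0.86^5 ≈ 1.05 * 0.4704 ≈ 0.49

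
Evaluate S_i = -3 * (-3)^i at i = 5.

S_5 = -3 * (-3)^5 = -3 * -243 = 729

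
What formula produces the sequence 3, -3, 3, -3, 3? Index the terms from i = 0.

Check ratios: -3 / 3 = -1.0
Common ratio r = -1.
First term a = 3.
Formula: S_i = 3 * (-1)^i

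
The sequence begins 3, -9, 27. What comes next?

Ratios: -9 / 3 = -3.0
This is a geometric sequence with common ratio r = -3.
Next term = 27 * -3 = -81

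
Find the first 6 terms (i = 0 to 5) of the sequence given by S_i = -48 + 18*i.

This is an arithmetic sequence.
i=0: S_0 = -48 + 18*0 = -48
i=1: S_1 = -48 + 18*1 = -30
i=2: S_2 = -48 + 18*2 = -12
i=3: S_3 = -48 + 18*3 = 6
i=4: S_4 = -48 + 18*4 = 24
i=5: S_5 = -48 + 18*5 = 42
The first 6 terms are: [-48, -30, -12, 6, 24, 42]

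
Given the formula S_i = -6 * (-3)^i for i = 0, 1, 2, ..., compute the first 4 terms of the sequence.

This is a geometric sequence.
i=0: S_0 = -6 * (-3)^0 = -6
i=1: S_1 = -6 * (-3)^1 = 18
i=2: S_2 = -6 * (-3)^2 = -54
i=3: S_3 = -6 * (-3)^3 = 162
The first 4 terms are: [-6, 18, -54, 162]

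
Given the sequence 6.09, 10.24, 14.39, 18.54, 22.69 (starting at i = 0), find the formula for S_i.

Check differences: 10.24 - 6.09 = 4.15
14.39 - 10.24 = 4.15
Common difference d = 4.15.
First term a = 6.09.
Formula: S_i = 6.09 + 4.15*i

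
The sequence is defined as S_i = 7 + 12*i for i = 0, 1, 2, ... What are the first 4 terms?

This is an arithmetic sequence.
i=0: S_0 = 7 + 12*0 = 7
i=1: S_1 = 7 + 12*1 = 19
i=2: S_2 = 7 + 12*2 = 31
i=3: S_3 = 7 + 12*3 = 43
The first 4 terms are: [7, 19, 31, 43]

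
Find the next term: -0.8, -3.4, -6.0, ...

Differences: -3.4 - -0.8 = -2.6
This is an arithmetic sequence with common difference d = -2.6.
Next term = -6.0 + -2.6 = -8.6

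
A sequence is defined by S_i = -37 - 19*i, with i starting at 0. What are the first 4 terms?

This is an arithmetic sequence.
i=0: S_0 = -37 + -19*0 = -37
i=1: S_1 = -37 + -19*1 = -56
i=2: S_2 = -37 + -19*2 = -75
i=3: S_3 = -37 + -19*3 = -94
The first 4 terms are: [-37, -56, -75, -94]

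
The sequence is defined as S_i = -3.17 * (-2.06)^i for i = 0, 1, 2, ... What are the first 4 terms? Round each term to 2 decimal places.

This is a geometric sequence.
i=0: S_0 = -3.17 * (-2.06)^0 = -3.17
i=1: S_1 = -3.17 * (-2.06)^1 ≈ 6.53
i=2: S_2 = -3.17 * (-2.06)^2 ≈ -13.45
i=3: S_3 = -3.17 * (-2.06)^3 ≈ 27.71
The first 4 terms are: [-3.17, 6.53, -13.45, 27.71]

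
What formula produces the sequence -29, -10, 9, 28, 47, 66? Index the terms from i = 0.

Check differences: -10 - -29 = 19
9 - -10 = 19
Common difference d = 19.
First term a = -29.
Formula: S_i = -29 + 19*i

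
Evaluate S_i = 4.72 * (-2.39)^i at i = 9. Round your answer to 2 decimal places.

S_9 = 4.72 * (-2.39)^9 ≈ 4.72 * -2544.3749 ≈ -12009.45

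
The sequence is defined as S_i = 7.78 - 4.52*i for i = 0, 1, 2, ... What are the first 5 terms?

This is an arithmetic sequence.
i=0: S_0 = 7.78 + -4.52*0 = 7.78
i=1: S_1 = 7.78 + -4.52*1 = 3.26
i=2: S_2 = 7.78 + -4.52*2 = -1.26
i=3: S_3 = 7.78 + -4.52*3 = -5.78
i=4: S_4 = 7.78 + -4.52*4 = -10.3
The first 5 terms are: [7.78, 3.26, -1.26, -5.78, -10.3]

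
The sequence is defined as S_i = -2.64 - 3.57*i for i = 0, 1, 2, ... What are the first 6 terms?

This is an arithmetic sequence.
i=0: S_0 = -2.64 + -3.57*0 = -2.64
i=1: S_1 = -2.64 + -3.57*1 = -6.21
i=2: S_2 = -2.64 + -3.57*2 = -9.78
i=3: S_3 = -2.64 + -3.57*3 = -13.35
i=4: S_4 = -2.64 + -3.57*4 = -16.92
i=5: S_5 = -2.64 + -3.57*5 = -20.49
The first 6 terms are: [-2.64, -6.21, -9.78, -13.35, -16.92, -20.49]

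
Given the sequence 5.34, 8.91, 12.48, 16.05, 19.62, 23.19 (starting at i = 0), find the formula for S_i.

Check differences: 8.91 - 5.34 = 3.57
12.48 - 8.91 = 3.57
Common difference d = 3.57.
First term a = 5.34.
Formula: S_i = 5.34 + 3.57*i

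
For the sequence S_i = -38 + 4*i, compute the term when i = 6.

S_6 = -38 + 4*6 = -38 + 24 = -14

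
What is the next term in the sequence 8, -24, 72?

Ratios: -24 / 8 = -3.0
This is a geometric sequence with common ratio r = -3.
Next term = 72 * -3 = -216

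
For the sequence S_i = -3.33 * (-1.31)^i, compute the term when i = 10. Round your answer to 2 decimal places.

S_10 = -3.33 * (-1.31)^10 ≈ -3.33 * 14.8838 ≈ -49.56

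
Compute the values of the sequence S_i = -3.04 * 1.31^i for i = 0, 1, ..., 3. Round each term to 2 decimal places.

This is a geometric sequence.
i=0: S_0 = -3.04 * 1.31^0 = -3.04
i=1: S_1 = -3.04 * 1.31^1 ≈ -3.98
i=2: S_2 = -3.04 * 1.31^2 ≈ -5.22
i=3: S_3 = -3.04 * 1.31^3 ≈ -6.83
The first 4 terms are: [-3.04, -3.98, -5.22, -6.83]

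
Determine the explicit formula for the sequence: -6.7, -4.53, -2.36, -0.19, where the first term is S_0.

Check differences: -4.53 - -6.7 = 2.17
-2.36 - -4.53 = 2.17
Common difference d = 2.17.
First term a = -6.7.
Formula: S_i = -6.70 + 2.17*i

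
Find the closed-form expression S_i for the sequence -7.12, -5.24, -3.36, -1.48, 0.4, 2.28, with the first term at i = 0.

Check differences: -5.24 - -7.12 = 1.88
-3.36 - -5.24 = 1.88
Common difference d = 1.88.
First term a = -7.12.
Formula: S_i = -7.12 + 1.88*i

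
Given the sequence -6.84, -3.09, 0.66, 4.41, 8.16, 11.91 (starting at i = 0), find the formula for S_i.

Check differences: -3.09 - -6.84 = 3.75
0.66 - -3.09 = 3.75
Common difference d = 3.75.
First term a = -6.84.
Formula: S_i = -6.84 + 3.75*i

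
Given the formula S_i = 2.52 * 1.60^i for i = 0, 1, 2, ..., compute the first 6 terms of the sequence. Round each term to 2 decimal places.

This is a geometric sequence.
i=0: S_0 = 2.52 * 1.6^0 = 2.52
i=1: S_1 = 2.52 * 1.6^1 ≈ 4.03
i=2: S_2 = 2.52 * 1.6^2 ≈ 6.45
i=3: S_3 = 2.52 * 1.6^3 ≈ 10.32
i=4: S_4 = 2.52 * 1.6^4 ≈ 16.52
i=5: S_5 = 2.52 * 1.6^5 ≈ 26.42
The first 6 terms are: [2.52, 4.03, 6.45, 10.32, 16.52, 26.42]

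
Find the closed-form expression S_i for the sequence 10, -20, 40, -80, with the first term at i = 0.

Check ratios: -20 / 10 = -2.0
Common ratio r = -2.
First term a = 10.
Formula: S_i = 10 * (-2)^i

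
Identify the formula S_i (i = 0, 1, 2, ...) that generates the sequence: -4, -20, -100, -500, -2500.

Check ratios: -20 / -4 = 5.0
Common ratio r = 5.
First term a = -4.
Formula: S_i = -4 * 5^i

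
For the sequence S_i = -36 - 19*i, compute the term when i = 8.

S_8 = -36 + -19*8 = -36 + -152 = -188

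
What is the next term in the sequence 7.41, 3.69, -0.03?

Differences: 3.69 - 7.41 = -3.72
This is an arithmetic sequence with common difference d = -3.72.
Next term = -0.03 + -3.72 = -3.75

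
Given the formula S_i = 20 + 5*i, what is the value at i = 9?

S_9 = 20 + 5*9 = 20 + 45 = 65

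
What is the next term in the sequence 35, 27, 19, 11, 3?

Differences: 27 - 35 = -8
This is an arithmetic sequence with common difference d = -8.
Next term = 3 + -8 = -5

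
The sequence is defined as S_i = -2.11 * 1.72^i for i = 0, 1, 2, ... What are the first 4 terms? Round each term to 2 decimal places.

This is a geometric sequence.
i=0: S_0 = -2.11 * 1.72^0 = -2.11
i=1: S_1 = -2.11 * 1.72^1 ≈ -3.63
i=2: S_2 = -2.11 * 1.72^2 ≈ -6.24
i=3: S_3 = -2.11 * 1.72^3 ≈ -10.74
The first 4 terms are: [-2.11, -3.63, -6.24, -10.74]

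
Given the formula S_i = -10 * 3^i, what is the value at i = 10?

S_10 = -10 * 3^10 = -10 * 59049 = -590490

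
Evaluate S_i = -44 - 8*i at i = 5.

S_5 = -44 + -8*5 = -44 + -40 = -84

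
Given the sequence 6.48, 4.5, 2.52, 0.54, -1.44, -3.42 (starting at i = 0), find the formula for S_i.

Check differences: 4.5 - 6.48 = -1.98
2.52 - 4.5 = -1.98
Common difference d = -1.98.
First term a = 6.48.
Formula: S_i = 6.48 - 1.98*i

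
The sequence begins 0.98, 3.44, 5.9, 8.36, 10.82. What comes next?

Differences: 3.44 - 0.98 = 2.46
This is an arithmetic sequence with common difference d = 2.46.
Next term = 10.82 + 2.46 = 13.28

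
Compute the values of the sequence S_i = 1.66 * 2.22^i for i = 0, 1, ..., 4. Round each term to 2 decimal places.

This is a geometric sequence.
i=0: S_0 = 1.66 * 2.22^0 = 1.66
i=1: S_1 = 1.66 * 2.22^1 ≈ 3.69
i=2: S_2 = 1.66 * 2.22^2 ≈ 8.18
i=3: S_3 = 1.66 * 2.22^3 ≈ 18.16
i=4: S_4 = 1.66 * 2.22^4 ≈ 40.32
The first 5 terms are: [1.66, 3.69, 8.18, 18.16, 40.32]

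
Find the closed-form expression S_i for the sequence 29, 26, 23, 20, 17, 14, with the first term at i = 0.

Check differences: 26 - 29 = -3
23 - 26 = -3
Common difference d = -3.
First term a = 29.
Formula: S_i = 29 - 3*i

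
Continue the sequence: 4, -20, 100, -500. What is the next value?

Ratios: -20 / 4 = -5.0
This is a geometric sequence with common ratio r = -5.
Next term = -500 * -5 = 2500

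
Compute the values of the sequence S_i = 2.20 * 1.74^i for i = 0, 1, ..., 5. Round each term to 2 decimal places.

This is a geometric sequence.
i=0: S_0 = 2.2 * 1.74^0 = 2.2
i=1: S_1 = 2.2 * 1.74^1 ≈ 3.83
i=2: S_2 = 2.2 * 1.74^2 ≈ 6.66
i=3: S_3 = 2.2 * 1.74^3 ≈ 11.59
i=4: S_4 = 2.2 * 1.74^4 ≈ 20.17
i=5: S_5 = 2.2 * 1.74^5 ≈ 35.09
The first 6 terms are: [2.2, 3.83, 6.66, 11.59, 20.17, 35.09]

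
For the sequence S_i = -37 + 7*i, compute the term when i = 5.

S_5 = -37 + 7*5 = -37 + 35 = -2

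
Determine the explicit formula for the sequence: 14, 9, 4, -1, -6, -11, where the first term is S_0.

Check differences: 9 - 14 = -5
4 - 9 = -5
Common difference d = -5.
First term a = 14.
Formula: S_i = 14 - 5*i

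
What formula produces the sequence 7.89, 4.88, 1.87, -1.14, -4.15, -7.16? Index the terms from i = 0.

Check differences: 4.88 - 7.89 = -3.01
1.87 - 4.88 = -3.01
Common difference d = -3.01.
First term a = 7.89.
Formula: S_i = 7.89 - 3.01*i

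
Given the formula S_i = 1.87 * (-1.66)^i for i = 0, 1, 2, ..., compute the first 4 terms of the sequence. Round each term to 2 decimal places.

This is a geometric sequence.
i=0: S_0 = 1.87 * (-1.66)^0 = 1.87
i=1: S_1 = 1.87 * (-1.66)^1 ≈ -3.1
i=2: S_2 = 1.87 * (-1.66)^2 ≈ 5.15
i=3: S_3 = 1.87 * (-1.66)^3 ≈ -8.55
The first 4 terms are: [1.87, -3.1, 5.15, -8.55]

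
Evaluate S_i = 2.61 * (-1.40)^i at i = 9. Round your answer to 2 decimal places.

S_9 = 2.61 * (-1.4)^9 ≈ 2.61 * -20.661 ≈ -53.93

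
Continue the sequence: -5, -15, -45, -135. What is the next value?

Ratios: -15 / -5 = 3.0
This is a geometric sequence with common ratio r = 3.
Next term = -135 * 3 = -405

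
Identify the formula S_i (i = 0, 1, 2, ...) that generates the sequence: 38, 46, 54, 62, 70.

Check differences: 46 - 38 = 8
54 - 46 = 8
Common difference d = 8.
First term a = 38.
Formula: S_i = 38 + 8*i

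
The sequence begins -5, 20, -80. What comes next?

Ratios: 20 / -5 = -4.0
This is a geometric sequence with common ratio r = -4.
Next term = -80 * -4 = 320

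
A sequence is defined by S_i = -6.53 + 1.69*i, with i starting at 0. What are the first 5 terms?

This is an arithmetic sequence.
i=0: S_0 = -6.53 + 1.69*0 = -6.53
i=1: S_1 = -6.53 + 1.69*1 = -4.84
i=2: S_2 = -6.53 + 1.69*2 = -3.15
i=3: S_3 = -6.53 + 1.69*3 = -1.46
i=4: S_4 = -6.53 + 1.69*4 = 0.23
The first 5 terms are: [-6.53, -4.84, -3.15, -1.46, 0.23]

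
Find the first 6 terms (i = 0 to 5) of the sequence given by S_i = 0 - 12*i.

This is an arithmetic sequence.
i=0: S_0 = 0 + -12*0 = 0
i=1: S_1 = 0 + -12*1 = -12
i=2: S_2 = 0 + -12*2 = -24
i=3: S_3 = 0 + -12*3 = -36
i=4: S_4 = 0 + -12*4 = -48
i=5: S_5 = 0 + -12*5 = -60
The first 6 terms are: [0, -12, -24, -36, -48, -60]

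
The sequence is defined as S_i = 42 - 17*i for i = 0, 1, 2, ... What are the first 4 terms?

This is an arithmetic sequence.
i=0: S_0 = 42 + -17*0 = 42
i=1: S_1 = 42 + -17*1 = 25
i=2: S_2 = 42 + -17*2 = 8
i=3: S_3 = 42 + -17*3 = -9
The first 4 terms are: [42, 25, 8, -9]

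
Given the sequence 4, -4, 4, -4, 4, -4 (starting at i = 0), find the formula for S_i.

Check ratios: -4 / 4 = -1.0
Common ratio r = -1.
First term a = 4.
Formula: S_i = 4 * (-1)^i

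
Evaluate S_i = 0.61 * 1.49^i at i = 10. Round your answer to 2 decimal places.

S_10 = 0.61 * 1.49^10 ≈ 0.61 * 53.934 ≈ 32.9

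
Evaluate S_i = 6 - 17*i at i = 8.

S_8 = 6 + -17*8 = 6 + -136 = -130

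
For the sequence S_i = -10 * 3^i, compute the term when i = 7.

S_7 = -10 * 3^7 = -10 * 2187 = -21870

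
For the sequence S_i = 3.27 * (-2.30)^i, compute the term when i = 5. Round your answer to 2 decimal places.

S_5 = 3.27 * (-2.3)^5 ≈ 3.27 * -64.3634 ≈ -210.47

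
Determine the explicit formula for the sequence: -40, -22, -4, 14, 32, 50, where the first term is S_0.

Check differences: -22 - -40 = 18
-4 - -22 = 18
Common difference d = 18.
First term a = -40.
Formula: S_i = -40 + 18*i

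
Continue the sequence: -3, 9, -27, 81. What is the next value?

Ratios: 9 / -3 = -3.0
This is a geometric sequence with common ratio r = -3.
Next term = 81 * -3 = -243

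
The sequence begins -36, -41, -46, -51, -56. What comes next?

Differences: -41 - -36 = -5
This is an arithmetic sequence with common difference d = -5.
Next term = -56 + -5 = -61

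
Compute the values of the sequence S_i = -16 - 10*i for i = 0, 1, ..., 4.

This is an arithmetic sequence.
i=0: S_0 = -16 + -10*0 = -16
i=1: S_1 = -16 + -10*1 = -26
i=2: S_2 = -16 + -10*2 = -36
i=3: S_3 = -16 + -10*3 = -46
i=4: S_4 = -16 + -10*4 = -56
The first 5 terms are: [-16, -26, -36, -46, -56]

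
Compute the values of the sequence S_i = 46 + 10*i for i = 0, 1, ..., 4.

This is an arithmetic sequence.
i=0: S_0 = 46 + 10*0 = 46
i=1: S_1 = 46 + 10*1 = 56
i=2: S_2 = 46 + 10*2 = 66
i=3: S_3 = 46 + 10*3 = 76
i=4: S_4 = 46 + 10*4 = 86
The first 5 terms are: [46, 56, 66, 76, 86]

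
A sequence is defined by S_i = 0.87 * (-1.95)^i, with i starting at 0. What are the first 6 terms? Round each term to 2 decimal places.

This is a geometric sequence.
i=0: S_0 = 0.87 * (-1.95)^0 = 0.87
i=1: S_1 = 0.87 * (-1.95)^1 ≈ -1.7
i=2: S_2 = 0.87 * (-1.95)^2 ≈ 3.31
i=3: S_3 = 0.87 * (-1.95)^3 ≈ -6.45
i=4: S_4 = 0.87 * (-1.95)^4 ≈ 12.58
i=5: S_5 = 0.87 * (-1.95)^5 ≈ -24.53
The first 6 terms are: [0.87, -1.7, 3.31, -6.45, 12.58, -24.53]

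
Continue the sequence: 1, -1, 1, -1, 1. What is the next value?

Ratios: -1 / 1 = -1.0
This is a geometric sequence with common ratio r = -1.
Next term = 1 * -1 = -1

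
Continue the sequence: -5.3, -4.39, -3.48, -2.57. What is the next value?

Differences: -4.39 - -5.3 = 0.91
This is an arithmetic sequence with common difference d = 0.91.
Next term = -2.57 + 0.91 = -1.66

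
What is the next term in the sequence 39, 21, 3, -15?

Differences: 21 - 39 = -18
This is an arithmetic sequence with common difference d = -18.
Next term = -15 + -18 = -33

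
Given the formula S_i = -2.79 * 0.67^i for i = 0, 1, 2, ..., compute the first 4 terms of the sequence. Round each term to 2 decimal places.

This is a geometric sequence.
i=0: S_0 = -2.79 * 0.67^0 = -2.79
i=1: S_1 = -2.79 * 0.67^1 ≈ -1.87
i=2: S_2 = -2.79 * 0.67^2 ≈ -1.25
i=3: S_3 = -2.79 * 0.67^3 ≈ -0.84
The first 4 terms are: [-2.79, -1.87, -1.25, -0.84]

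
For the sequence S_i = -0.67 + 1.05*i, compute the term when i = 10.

S_10 = -0.67 + 1.05*10 = -0.67 + 10.5 = 9.83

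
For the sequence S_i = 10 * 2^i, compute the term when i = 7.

S_7 = 10 * 2^7 = 10 * 128 = 1280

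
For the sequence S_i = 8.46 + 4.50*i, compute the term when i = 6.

S_6 = 8.46 + 4.5*6 = 8.46 + 27.0 = 35.46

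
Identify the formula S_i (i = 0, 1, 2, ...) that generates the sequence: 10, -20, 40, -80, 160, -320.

Check ratios: -20 / 10 = -2.0
Common ratio r = -2.
First term a = 10.
Formula: S_i = 10 * (-2)^i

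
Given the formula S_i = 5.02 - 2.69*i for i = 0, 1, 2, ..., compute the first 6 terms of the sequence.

This is an arithmetic sequence.
i=0: S_0 = 5.02 + -2.69*0 = 5.02
i=1: S_1 = 5.02 + -2.69*1 = 2.33
i=2: S_2 = 5.02 + -2.69*2 = -0.36
i=3: S_3 = 5.02 + -2.69*3 = -3.05
i=4: S_4 = 5.02 + -2.69*4 = -5.74
i=5: S_5 = 5.02 + -2.69*5 = -8.43
The first 6 terms are: [5.02, 2.33, -0.36, -3.05, -5.74, -8.43]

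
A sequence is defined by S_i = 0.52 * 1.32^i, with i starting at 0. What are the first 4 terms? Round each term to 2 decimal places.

This is a geometric sequence.
i=0: S_0 = 0.52 * 1.32^0 = 0.52
i=1: S_1 = 0.52 * 1.32^1 ≈ 0.69
i=2: S_2 = 0.52 * 1.32^2 ≈ 0.91
i=3: S_3 = 0.52 * 1.32^3 ≈ 1.2
The first 4 terms are: [0.52, 0.69, 0.91, 1.2]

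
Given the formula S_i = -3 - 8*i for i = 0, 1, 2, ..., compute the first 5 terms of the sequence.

This is an arithmetic sequence.
i=0: S_0 = -3 + -8*0 = -3
i=1: S_1 = -3 + -8*1 = -11
i=2: S_2 = -3 + -8*2 = -19
i=3: S_3 = -3 + -8*3 = -27
i=4: S_4 = -3 + -8*4 = -35
The first 5 terms are: [-3, -11, -19, -27, -35]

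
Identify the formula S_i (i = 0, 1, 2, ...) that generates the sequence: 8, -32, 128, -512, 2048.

Check ratios: -32 / 8 = -4.0
Common ratio r = -4.
First term a = 8.
Formula: S_i = 8 * (-4)^i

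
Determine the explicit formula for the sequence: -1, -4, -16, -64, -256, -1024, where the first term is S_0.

Check ratios: -4 / -1 = 4.0
Common ratio r = 4.
First term a = -1.
Formula: S_i = -1 * 4^i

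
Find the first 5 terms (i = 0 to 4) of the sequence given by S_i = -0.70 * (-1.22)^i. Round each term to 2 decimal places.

This is a geometric sequence.
i=0: S_0 = -0.7 * (-1.22)^0 = -0.7
i=1: S_1 = -0.7 * (-1.22)^1 ≈ 0.85
i=2: S_2 = -0.7 * (-1.22)^2 ≈ -1.04
i=3: S_3 = -0.7 * (-1.22)^3 ≈ 1.27
i=4: S_4 = -0.7 * (-1.22)^4 ≈ -1.55
The first 5 terms are: [-0.7, 0.85, -1.04, 1.27, -1.55]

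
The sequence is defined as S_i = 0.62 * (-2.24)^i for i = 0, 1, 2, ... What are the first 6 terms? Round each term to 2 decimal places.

This is a geometric sequence.
i=0: S_0 = 0.62 * (-2.24)^0 = 0.62
i=1: S_1 = 0.62 * (-2.24)^1 ≈ -1.39
i=2: S_2 = 0.62 * (-2.24)^2 ≈ 3.11
i=3: S_3 = 0.62 * (-2.24)^3 ≈ -6.97
i=4: S_4 = 0.62 * (-2.24)^4 ≈ 15.61
i=5: S_5 = 0.62 * (-2.24)^5 ≈ -34.96
The first 6 terms are: [0.62, -1.39, 3.11, -6.97, 15.61, -34.96]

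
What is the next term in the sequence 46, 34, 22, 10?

Differences: 34 - 46 = -12
This is an arithmetic sequence with common difference d = -12.
Next term = 10 + -12 = -2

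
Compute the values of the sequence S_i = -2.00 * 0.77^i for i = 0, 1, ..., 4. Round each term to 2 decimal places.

This is a geometric sequence.
i=0: S_0 = -2.0 * 0.77^0 = -2.0
i=1: S_1 = -2.0 * 0.77^1 = -1.54
i=2: S_2 = -2.0 * 0.77^2 ≈ -1.19
i=3: S_3 = -2.0 * 0.77^3 ≈ -0.91
i=4: S_4 = -2.0 * 0.77^4 ≈ -0.7
The first 5 terms are: [-2.0, -1.54, -1.19, -0.91, -0.7]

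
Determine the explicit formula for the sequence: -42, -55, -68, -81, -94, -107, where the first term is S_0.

Check differences: -55 - -42 = -13
-68 - -55 = -13
Common difference d = -13.
First term a = -42.
Formula: S_i = -42 - 13*i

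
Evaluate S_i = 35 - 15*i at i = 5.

S_5 = 35 + -15*5 = 35 + -75 = -40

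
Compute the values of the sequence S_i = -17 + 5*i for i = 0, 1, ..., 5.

This is an arithmetic sequence.
i=0: S_0 = -17 + 5*0 = -17
i=1: S_1 = -17 + 5*1 = -12
i=2: S_2 = -17 + 5*2 = -7
i=3: S_3 = -17 + 5*3 = -2
i=4: S_4 = -17 + 5*4 = 3
i=5: S_5 = -17 + 5*5 = 8
The first 6 terms are: [-17, -12, -7, -2, 3, 8]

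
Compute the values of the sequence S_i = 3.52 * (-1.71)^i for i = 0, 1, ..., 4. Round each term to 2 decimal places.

This is a geometric sequence.
i=0: S_0 = 3.52 * (-1.71)^0 = 3.52
i=1: S_1 = 3.52 * (-1.71)^1 ≈ -6.02
i=2: S_2 = 3.52 * (-1.71)^2 ≈ 10.29
i=3: S_3 = 3.52 * (-1.71)^3 ≈ -17.6
i=4: S_4 = 3.52 * (-1.71)^4 ≈ 30.1
The first 5 terms are: [3.52, -6.02, 10.29, -17.6, 30.1]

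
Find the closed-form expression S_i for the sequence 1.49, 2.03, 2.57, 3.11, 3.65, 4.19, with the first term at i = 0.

Check differences: 2.03 - 1.49 = 0.54
2.57 - 2.03 = 0.54
Common difference d = 0.54.
First term a = 1.49.
Formula: S_i = 1.49 + 0.54*i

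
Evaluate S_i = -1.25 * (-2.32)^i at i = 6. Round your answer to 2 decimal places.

S_6 = -1.25 * (-2.32)^6 ≈ -1.25 * 155.9294 ≈ -194.91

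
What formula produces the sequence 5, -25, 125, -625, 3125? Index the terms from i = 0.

Check ratios: -25 / 5 = -5.0
Common ratio r = -5.
First term a = 5.
Formula: S_i = 5 * (-5)^i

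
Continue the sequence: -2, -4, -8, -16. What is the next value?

Ratios: -4 / -2 = 2.0
This is a geometric sequence with common ratio r = 2.
Next term = -16 * 2 = -32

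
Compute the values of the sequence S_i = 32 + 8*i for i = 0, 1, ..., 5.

This is an arithmetic sequence.
i=0: S_0 = 32 + 8*0 = 32
i=1: S_1 = 32 + 8*1 = 40
i=2: S_2 = 32 + 8*2 = 48
i=3: S_3 = 32 + 8*3 = 56
i=4: S_4 = 32 + 8*4 = 64
i=5: S_5 = 32 + 8*5 = 72
The first 6 terms are: [32, 40, 48, 56, 64, 72]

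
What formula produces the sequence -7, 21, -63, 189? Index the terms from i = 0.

Check ratios: 21 / -7 = -3.0
Common ratio r = -3.
First term a = -7.
Formula: S_i = -7 * (-3)^i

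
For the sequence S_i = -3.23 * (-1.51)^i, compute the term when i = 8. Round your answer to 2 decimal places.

S_8 = -3.23 * (-1.51)^8 ≈ -3.23 * 27.0281 ≈ -87.3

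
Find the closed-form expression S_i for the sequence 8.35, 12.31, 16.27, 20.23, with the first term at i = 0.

Check differences: 12.31 - 8.35 = 3.96
16.27 - 12.31 = 3.96
Common difference d = 3.96.
First term a = 8.35.
Formula: S_i = 8.35 + 3.96*i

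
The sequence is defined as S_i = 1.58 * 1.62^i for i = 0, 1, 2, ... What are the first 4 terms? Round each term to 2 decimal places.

This is a geometric sequence.
i=0: S_0 = 1.58 * 1.62^0 = 1.58
i=1: S_1 = 1.58 * 1.62^1 ≈ 2.56
i=2: S_2 = 1.58 * 1.62^2 ≈ 4.15
i=3: S_3 = 1.58 * 1.62^3 ≈ 6.72
The first 4 terms are: [1.58, 2.56, 4.15, 6.72]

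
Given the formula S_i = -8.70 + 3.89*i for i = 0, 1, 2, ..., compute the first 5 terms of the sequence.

This is an arithmetic sequence.
i=0: S_0 = -8.7 + 3.89*0 = -8.7
i=1: S_1 = -8.7 + 3.89*1 = -4.81
i=2: S_2 = -8.7 + 3.89*2 = -0.92
i=3: S_3 = -8.7 + 3.89*3 = 2.97
i=4: S_4 = -8.7 + 3.89*4 = 6.86
The first 5 terms are: [-8.7, -4.81, -0.92, 2.97, 6.86]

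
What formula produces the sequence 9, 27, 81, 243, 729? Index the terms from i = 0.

Check ratios: 27 / 9 = 3.0
Common ratio r = 3.
First term a = 9.
Formula: S_i = 9 * 3^i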